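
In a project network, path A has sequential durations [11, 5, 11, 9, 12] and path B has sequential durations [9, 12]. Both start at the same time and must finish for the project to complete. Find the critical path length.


Path A total = 11 + 5 + 11 + 9 + 12 = 48
Path B total = 9 + 12 = 21
Critical path = longest path = max(48, 21) = 48

48


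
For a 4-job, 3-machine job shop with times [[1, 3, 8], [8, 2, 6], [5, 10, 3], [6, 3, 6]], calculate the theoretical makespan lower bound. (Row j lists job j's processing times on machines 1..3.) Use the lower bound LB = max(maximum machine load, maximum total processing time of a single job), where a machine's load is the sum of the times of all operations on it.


Machine loads:
  Machine 1: 1 + 8 + 5 + 6 = 20
  Machine 2: 3 + 2 + 10 + 3 = 18
  Machine 3: 8 + 6 + 3 + 6 = 23
Max machine load = 23
Job totals:
  Job 1: 12
  Job 2: 16
  Job 3: 18
  Job 4: 15
Max job total = 18
Lower bound = max(23, 18) = 23

23


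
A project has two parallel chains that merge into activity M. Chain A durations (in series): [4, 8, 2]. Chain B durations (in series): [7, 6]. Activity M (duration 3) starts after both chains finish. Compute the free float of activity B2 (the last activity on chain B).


ES(B2) = sum of predecessors on chain B = 7
EF(B2) = ES + duration = 7 + 6 = 13
Successor of B2 is M. ES(M) = max(sum(A), sum(B)) = max(14, 13) = 14
Free float = ES(successor) - EF(current) = 14 - 13 = 1

1


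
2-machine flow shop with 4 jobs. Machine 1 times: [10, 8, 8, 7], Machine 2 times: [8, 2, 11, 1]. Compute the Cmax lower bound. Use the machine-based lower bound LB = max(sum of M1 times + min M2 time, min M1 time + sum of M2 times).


LB1 = sum(M1 times) + min(M2 times) = 33 + 1 = 34
LB2 = min(M1 times) + sum(M2 times) = 7 + 22 = 29
Lower bound = max(LB1, LB2) = max(34, 29) = 34

34


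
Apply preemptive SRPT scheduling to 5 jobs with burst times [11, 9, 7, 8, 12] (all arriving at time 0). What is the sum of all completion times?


Since all jobs arrive at t=0, SRPT equals SPT ordering.
SPT order: [7, 8, 9, 11, 12]
Completion times:
  Job 1: p=7, C=7
  Job 2: p=8, C=15
  Job 3: p=9, C=24
  Job 4: p=11, C=35
  Job 5: p=12, C=47
Total completion time = 7 + 15 + 24 + 35 + 47 = 128

128


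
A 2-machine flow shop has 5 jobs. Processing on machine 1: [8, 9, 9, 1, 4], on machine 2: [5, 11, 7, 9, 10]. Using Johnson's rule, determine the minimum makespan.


Apply Johnson's rule:
  Group 1 (a <= b): [(4, 1, 9), (5, 4, 10), (2, 9, 11)]
  Group 2 (a > b): [(3, 9, 7), (1, 8, 5)]
Optimal job order: [4, 5, 2, 3, 1]
Schedule:
  Job 4: M1 done at 1, M2 done at 10
  Job 5: M1 done at 5, M2 done at 20
  Job 2: M1 done at 14, M2 done at 31
  Job 3: M1 done at 23, M2 done at 38
  Job 1: M1 done at 31, M2 done at 43
Makespan = 43

43


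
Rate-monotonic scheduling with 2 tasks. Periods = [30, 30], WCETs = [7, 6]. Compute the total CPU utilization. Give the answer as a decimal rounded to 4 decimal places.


Compute individual utilizations (exact fractions):
  Task 1: C/T = 7/30 (approx. 0.2333)
  Task 2: C/T = 6/30 = 1/5 (approx. 0.2)
Total utilization U = 7/30 + 1/5 = 13/30
Rounded to 4 decimal places: U = 0.4333
RM (Liu & Layland) bound for 2 tasks = 0.828427; compare with U = 13/30 (approx. 0.433333)
U <= bound, so schedulable by RM sufficient condition.

0.4333


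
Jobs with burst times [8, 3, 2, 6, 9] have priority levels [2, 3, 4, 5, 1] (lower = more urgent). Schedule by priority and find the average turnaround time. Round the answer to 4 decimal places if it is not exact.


Sort by priority (ascending = highest first):
Order: [(1, 9), (2, 8), (3, 3), (4, 2), (5, 6)]
Completion times:
  Priority 1, burst=9, C=9
  Priority 2, burst=8, C=17
  Priority 3, burst=3, C=20
  Priority 4, burst=2, C=22
  Priority 5, burst=6, C=28
Average turnaround = 96/5 = 19.2

19.2


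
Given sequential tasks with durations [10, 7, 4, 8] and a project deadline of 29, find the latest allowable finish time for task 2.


LF(activity 2) = deadline - sum of successor durations
Successors: activities 3 through 4 with durations [4, 8]
Sum of successor durations = 12
LF = 29 - 12 = 17

17


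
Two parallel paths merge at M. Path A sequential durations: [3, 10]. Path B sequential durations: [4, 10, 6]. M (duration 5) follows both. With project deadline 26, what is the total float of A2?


Forward pass: ES(A2) = sum of predecessors on chain A = 3
EF = ES + duration = 3 + 10 = 13
Backward pass: LF(M) = deadline = 26; LS(M) = 26 - 5 = 21
LF(A2) = LS(M) - sum(successors on chain A) = 21 - 0 = 21
LS = LF - duration = 21 - 10 = 11
Total float = LS - ES = 11 - 3 = 8

8


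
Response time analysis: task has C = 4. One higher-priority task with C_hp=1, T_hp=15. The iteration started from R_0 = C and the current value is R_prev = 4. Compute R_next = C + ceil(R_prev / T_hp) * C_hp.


R_next = C + ceil(R_prev / T_hp) * C_hp
ceil(4 / 15) = ceil(0.2667) = 1
Interference = 1 * 1 = 1
R_next = 4 + 1 = 5

5


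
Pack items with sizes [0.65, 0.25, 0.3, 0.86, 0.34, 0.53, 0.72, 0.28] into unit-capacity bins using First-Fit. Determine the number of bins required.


Place items sequentially using First-Fit:
  Item 0.65 -> new Bin 1
  Item 0.25 -> Bin 1 (now 0.9)
  Item 0.3 -> new Bin 2
  Item 0.86 -> new Bin 3
  Item 0.34 -> Bin 2 (now 0.64)
  Item 0.53 -> new Bin 4
  Item 0.72 -> new Bin 5
  Item 0.28 -> Bin 2 (now 0.92)
Total bins used = 5

5


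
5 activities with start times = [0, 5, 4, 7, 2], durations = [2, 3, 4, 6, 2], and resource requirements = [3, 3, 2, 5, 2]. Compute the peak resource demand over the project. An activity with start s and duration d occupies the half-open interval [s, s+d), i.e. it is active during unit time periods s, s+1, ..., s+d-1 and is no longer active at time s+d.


Each activity i is active on [start_i, start_i + duration_i).
Compute total resource usage per time slot:
  t=0: active resources = [3], total = 3
  t=1: active resources = [3], total = 3
  t=2: active resources = [2], total = 2
  t=3: active resources = [2], total = 2
  t=4: active resources = [2], total = 2
  t=5: active resources = [3, 2], total = 5
  t=6: active resources = [3, 2], total = 5
  t=7: active resources = [3, 2, 5], total = 10
  t=8: active resources = [5], total = 5
  t=9: active resources = [5], total = 5
  t=10: active resources = [5], total = 5
  t=11: active resources = [5], total = 5
  t=12: active resources = [5], total = 5
Peak resource demand = 10

10


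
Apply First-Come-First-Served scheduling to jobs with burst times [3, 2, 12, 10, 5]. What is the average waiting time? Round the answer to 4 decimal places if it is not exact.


FCFS order (as given): [3, 2, 12, 10, 5]
Waiting times:
  Job 1: wait = 0
  Job 2: wait = 3
  Job 3: wait = 5
  Job 4: wait = 17
  Job 5: wait = 27
Sum of waiting times = 52
Average waiting time = 52/5 = 10.4

10.4


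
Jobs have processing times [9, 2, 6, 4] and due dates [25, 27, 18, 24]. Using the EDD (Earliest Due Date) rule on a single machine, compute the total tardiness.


Sort by due date (EDD order): [(6, 18), (4, 24), (9, 25), (2, 27)]
Compute completion times and tardiness:
  Job 1: p=6, d=18, C=6, tardiness=max(0,6-18)=0
  Job 2: p=4, d=24, C=10, tardiness=max(0,10-24)=0
  Job 3: p=9, d=25, C=19, tardiness=max(0,19-25)=0
  Job 4: p=2, d=27, C=21, tardiness=max(0,21-27)=0
Total tardiness = 0

0


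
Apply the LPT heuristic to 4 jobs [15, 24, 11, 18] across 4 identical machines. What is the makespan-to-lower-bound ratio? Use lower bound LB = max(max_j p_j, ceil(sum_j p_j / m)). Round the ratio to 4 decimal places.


LPT order: [24, 18, 15, 11]
Machine loads after assignment: [24, 18, 15, 11]
LPT makespan = 24
Lower bound = max(max_job, ceil(total/4)) = max(24, 17) = 24
Ratio = 24 / 24 = 1.0

1.0


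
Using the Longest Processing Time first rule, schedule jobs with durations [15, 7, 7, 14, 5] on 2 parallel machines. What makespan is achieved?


Sort jobs in decreasing order (LPT): [15, 14, 7, 7, 5]
Assign each job to the least loaded machine:
  Machine 1: jobs [15, 7], load = 22
  Machine 2: jobs [14, 7, 5], load = 26
Makespan = max load = 26

26


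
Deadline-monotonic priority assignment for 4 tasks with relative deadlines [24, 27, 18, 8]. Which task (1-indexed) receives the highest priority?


Sort tasks by relative deadline (ascending):
  Task 4: deadline = 8
  Task 3: deadline = 18
  Task 1: deadline = 24
  Task 2: deadline = 27
Priority order (highest first): [4, 3, 1, 2]
Highest priority task = 4

4


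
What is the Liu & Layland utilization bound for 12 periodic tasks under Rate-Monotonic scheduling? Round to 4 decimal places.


Compute 2^(1/12) = 1.0594630944
Subtract 1: 1.0594630944 - 1 = 0.0594630944
Multiply by n: 12 * 0.0594630944 = 0.7135571328
Round to 4 dp: 0.7136

0.7136


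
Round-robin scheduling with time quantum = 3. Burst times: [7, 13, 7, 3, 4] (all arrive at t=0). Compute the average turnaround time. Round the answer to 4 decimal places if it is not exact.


Time quantum = 3
Execution trace:
  J1 runs 3 units, time = 3
  J2 runs 3 units, time = 6
  J3 runs 3 units, time = 9
  J4 runs 3 units, time = 12
  J5 runs 3 units, time = 15
  J1 runs 3 units, time = 18
  J2 runs 3 units, time = 21
  J3 runs 3 units, time = 24
  J5 runs 1 units, time = 25
  J1 runs 1 units, time = 26
  J2 runs 3 units, time = 29
  J3 runs 1 units, time = 30
  J2 runs 3 units, time = 33
  J2 runs 1 units, time = 34
Finish times: [26, 34, 30, 12, 25]
Average turnaround = 127/5 = 25.4

25.4


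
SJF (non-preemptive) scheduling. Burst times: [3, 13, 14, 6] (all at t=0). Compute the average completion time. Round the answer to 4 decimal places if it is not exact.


SJF order (ascending): [3, 6, 13, 14]
Completion times:
  Job 1: burst=3, C=3
  Job 2: burst=6, C=9
  Job 3: burst=13, C=22
  Job 4: burst=14, C=36
Average completion = 70/4 = 17.5

17.5


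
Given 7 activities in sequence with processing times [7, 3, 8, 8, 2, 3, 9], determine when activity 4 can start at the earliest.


Activity 4 starts after activities 1 through 3 complete.
Predecessor durations: [7, 3, 8]
ES = 7 + 3 + 8 = 18

18


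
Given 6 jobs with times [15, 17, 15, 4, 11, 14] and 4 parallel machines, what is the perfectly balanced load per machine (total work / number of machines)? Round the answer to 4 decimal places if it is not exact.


Total processing time = 15 + 17 + 15 + 4 + 11 + 14 = 76
Number of machines = 4
Ideal balanced load = 76 / 4 = 19.0

19.0


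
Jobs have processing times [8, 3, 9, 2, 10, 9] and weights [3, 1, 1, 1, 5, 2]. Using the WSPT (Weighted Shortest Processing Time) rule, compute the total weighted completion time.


Compute p/w ratios and sort ascending (WSPT): [(2, 1), (10, 5), (8, 3), (3, 1), (9, 2), (9, 1)]
Compute weighted completion times:
  Job (p=2,w=1): C=2, w*C=1*2=2
  Job (p=10,w=5): C=12, w*C=5*12=60
  Job (p=8,w=3): C=20, w*C=3*20=60
  Job (p=3,w=1): C=23, w*C=1*23=23
  Job (p=9,w=2): C=32, w*C=2*32=64
  Job (p=9,w=1): C=41, w*C=1*41=41
Total weighted completion time = 250

250


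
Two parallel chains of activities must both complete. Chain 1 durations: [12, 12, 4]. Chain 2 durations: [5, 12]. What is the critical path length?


Path A total = 12 + 12 + 4 = 28
Path B total = 5 + 12 = 17
Critical path = longest path = max(28, 17) = 28

28


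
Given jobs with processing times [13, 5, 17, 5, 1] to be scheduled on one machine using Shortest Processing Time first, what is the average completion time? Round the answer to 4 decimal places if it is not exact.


Sort jobs by processing time (SPT order): [1, 5, 5, 13, 17]
Compute completion times sequentially:
  Job 1: processing = 1, completes at 1
  Job 2: processing = 5, completes at 6
  Job 3: processing = 5, completes at 11
  Job 4: processing = 13, completes at 24
  Job 5: processing = 17, completes at 41
Sum of completion times = 83
Average completion time = 83/5 = 16.6

16.6


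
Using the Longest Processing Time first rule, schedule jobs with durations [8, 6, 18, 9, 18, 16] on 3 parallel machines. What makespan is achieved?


Sort jobs in decreasing order (LPT): [18, 18, 16, 9, 8, 6]
Assign each job to the least loaded machine:
  Machine 1: jobs [18, 8], load = 26
  Machine 2: jobs [18, 6], load = 24
  Machine 3: jobs [16, 9], load = 25
Makespan = max load = 26

26


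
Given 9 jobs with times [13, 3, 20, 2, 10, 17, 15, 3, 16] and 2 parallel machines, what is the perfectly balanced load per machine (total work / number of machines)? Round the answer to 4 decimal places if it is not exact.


Total processing time = 13 + 3 + 20 + 2 + 10 + 17 + 15 + 3 + 16 = 99
Number of machines = 2
Ideal balanced load = 99 / 2 = 49.5

49.5


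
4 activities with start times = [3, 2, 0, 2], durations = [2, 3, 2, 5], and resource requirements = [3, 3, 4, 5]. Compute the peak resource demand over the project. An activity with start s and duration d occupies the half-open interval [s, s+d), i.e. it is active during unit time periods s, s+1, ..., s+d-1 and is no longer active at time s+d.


Each activity i is active on [start_i, start_i + duration_i).
Compute total resource usage per time slot:
  t=0: active resources = [4], total = 4
  t=1: active resources = [4], total = 4
  t=2: active resources = [3, 5], total = 8
  t=3: active resources = [3, 3, 5], total = 11
  t=4: active resources = [3, 3, 5], total = 11
  t=5: active resources = [5], total = 5
  t=6: active resources = [5], total = 5
Peak resource demand = 11

11


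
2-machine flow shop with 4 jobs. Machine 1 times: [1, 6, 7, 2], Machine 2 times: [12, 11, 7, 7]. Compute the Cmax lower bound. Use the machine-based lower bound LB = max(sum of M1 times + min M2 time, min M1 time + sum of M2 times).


LB1 = sum(M1 times) + min(M2 times) = 16 + 7 = 23
LB2 = min(M1 times) + sum(M2 times) = 1 + 37 = 38
Lower bound = max(LB1, LB2) = max(23, 38) = 38

38


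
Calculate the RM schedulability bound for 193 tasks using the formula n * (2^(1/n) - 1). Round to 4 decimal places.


Compute 2^(1/193) = 1.0035978931
Subtract 1: 1.0035978931 - 1 = 0.0035978931
Multiply by n: 193 * 0.0035978931 = 0.6943933683
Round to 4 dp: 0.6944

0.6944


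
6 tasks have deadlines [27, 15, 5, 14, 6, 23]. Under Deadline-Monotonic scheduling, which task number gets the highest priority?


Sort tasks by relative deadline (ascending):
  Task 3: deadline = 5
  Task 5: deadline = 6
  Task 4: deadline = 14
  Task 2: deadline = 15
  Task 6: deadline = 23
  Task 1: deadline = 27
Priority order (highest first): [3, 5, 4, 2, 6, 1]
Highest priority task = 3

3


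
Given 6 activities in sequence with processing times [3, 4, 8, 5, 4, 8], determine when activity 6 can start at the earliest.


Activity 6 starts after activities 1 through 5 complete.
Predecessor durations: [3, 4, 8, 5, 4]
ES = 3 + 4 + 8 + 5 + 4 = 24

24


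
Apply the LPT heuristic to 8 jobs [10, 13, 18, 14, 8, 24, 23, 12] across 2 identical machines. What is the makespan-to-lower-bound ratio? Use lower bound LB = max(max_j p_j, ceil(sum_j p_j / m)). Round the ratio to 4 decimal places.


LPT order: [24, 23, 18, 14, 13, 12, 10, 8]
Machine loads after assignment: [61, 61]
LPT makespan = 61
Lower bound = max(max_job, ceil(total/2)) = max(24, 61) = 61
Ratio = 61 / 61 = 1.0

1.0


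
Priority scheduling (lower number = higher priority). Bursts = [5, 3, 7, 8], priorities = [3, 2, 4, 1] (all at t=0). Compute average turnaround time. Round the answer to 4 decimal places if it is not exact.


Sort by priority (ascending = highest first):
Order: [(1, 8), (2, 3), (3, 5), (4, 7)]
Completion times:
  Priority 1, burst=8, C=8
  Priority 2, burst=3, C=11
  Priority 3, burst=5, C=16
  Priority 4, burst=7, C=23
Average turnaround = 58/4 = 14.5

14.5


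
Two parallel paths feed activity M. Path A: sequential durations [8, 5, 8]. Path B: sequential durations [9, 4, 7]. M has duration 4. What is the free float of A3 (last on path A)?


ES(A3) = sum of predecessors on chain A = 13
EF(A3) = ES + duration = 13 + 8 = 21
Successor of A3 is M. ES(M) = max(sum(A), sum(B)) = max(21, 20) = 21
Free float = ES(successor) - EF(current) = 21 - 21 = 0

0


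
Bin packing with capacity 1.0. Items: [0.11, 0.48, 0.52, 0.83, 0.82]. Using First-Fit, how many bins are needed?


Place items sequentially using First-Fit:
  Item 0.11 -> new Bin 1
  Item 0.48 -> Bin 1 (now 0.59)
  Item 0.52 -> new Bin 2
  Item 0.83 -> new Bin 3
  Item 0.82 -> new Bin 4
Total bins used = 4

4


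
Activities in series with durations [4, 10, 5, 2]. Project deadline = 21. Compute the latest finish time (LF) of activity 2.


LF(activity 2) = deadline - sum of successor durations
Successors: activities 3 through 4 with durations [5, 2]
Sum of successor durations = 7
LF = 21 - 7 = 14

14


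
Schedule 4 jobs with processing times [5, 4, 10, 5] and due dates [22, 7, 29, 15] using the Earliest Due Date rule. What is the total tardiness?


Sort by due date (EDD order): [(4, 7), (5, 15), (5, 22), (10, 29)]
Compute completion times and tardiness:
  Job 1: p=4, d=7, C=4, tardiness=max(0,4-7)=0
  Job 2: p=5, d=15, C=9, tardiness=max(0,9-15)=0
  Job 3: p=5, d=22, C=14, tardiness=max(0,14-22)=0
  Job 4: p=10, d=29, C=24, tardiness=max(0,24-29)=0
Total tardiness = 0

0


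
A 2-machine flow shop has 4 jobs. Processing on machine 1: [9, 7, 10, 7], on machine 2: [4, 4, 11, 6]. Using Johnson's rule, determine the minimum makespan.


Apply Johnson's rule:
  Group 1 (a <= b): [(3, 10, 11)]
  Group 2 (a > b): [(4, 7, 6), (1, 9, 4), (2, 7, 4)]
Optimal job order: [3, 4, 1, 2]
Schedule:
  Job 3: M1 done at 10, M2 done at 21
  Job 4: M1 done at 17, M2 done at 27
  Job 1: M1 done at 26, M2 done at 31
  Job 2: M1 done at 33, M2 done at 37
Makespan = 37

37


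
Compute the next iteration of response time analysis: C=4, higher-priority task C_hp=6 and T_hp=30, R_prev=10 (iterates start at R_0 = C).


R_next = C + ceil(R_prev / T_hp) * C_hp
ceil(10 / 30) = ceil(0.3333) = 1
Interference = 1 * 6 = 6
R_next = 4 + 6 = 10
R_next = R_prev, so the iteration has converged (response time = 10).

10


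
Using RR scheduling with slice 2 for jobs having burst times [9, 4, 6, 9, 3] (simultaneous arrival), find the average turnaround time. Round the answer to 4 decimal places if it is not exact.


Time quantum = 2
Execution trace:
  J1 runs 2 units, time = 2
  J2 runs 2 units, time = 4
  J3 runs 2 units, time = 6
  J4 runs 2 units, time = 8
  J5 runs 2 units, time = 10
  J1 runs 2 units, time = 12
  J2 runs 2 units, time = 14
  J3 runs 2 units, time = 16
  J4 runs 2 units, time = 18
  J5 runs 1 units, time = 19
  J1 runs 2 units, time = 21
  J3 runs 2 units, time = 23
  J4 runs 2 units, time = 25
  J1 runs 2 units, time = 27
  J4 runs 2 units, time = 29
  J1 runs 1 units, time = 30
  J4 runs 1 units, time = 31
Finish times: [30, 14, 23, 31, 19]
Average turnaround = 117/5 = 23.4

23.4


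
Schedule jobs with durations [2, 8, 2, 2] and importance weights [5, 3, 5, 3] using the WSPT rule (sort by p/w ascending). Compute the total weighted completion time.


Compute p/w ratios and sort ascending (WSPT): [(2, 5), (2, 5), (2, 3), (8, 3)]
Compute weighted completion times:
  Job (p=2,w=5): C=2, w*C=5*2=10
  Job (p=2,w=5): C=4, w*C=5*4=20
  Job (p=2,w=3): C=6, w*C=3*6=18
  Job (p=8,w=3): C=14, w*C=3*14=42
Total weighted completion time = 90

90


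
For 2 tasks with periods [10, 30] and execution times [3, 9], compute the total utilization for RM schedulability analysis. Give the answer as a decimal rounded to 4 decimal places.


Compute individual utilizations (exact fractions):
  Task 1: C/T = 3/10 (approx. 0.3)
  Task 2: C/T = 9/30 = 3/10 (approx. 0.3)
Total utilization U = 3/10 + 3/10 = 3/5
Rounded to 4 decimal places: U = 0.6000
RM (Liu & Layland) bound for 2 tasks = 0.828427; compare with U = 3/5 (approx. 0.600000)
U <= bound, so schedulable by RM sufficient condition.

0.6000


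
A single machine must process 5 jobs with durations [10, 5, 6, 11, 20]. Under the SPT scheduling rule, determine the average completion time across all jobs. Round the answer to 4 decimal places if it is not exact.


Sort jobs by processing time (SPT order): [5, 6, 10, 11, 20]
Compute completion times sequentially:
  Job 1: processing = 5, completes at 5
  Job 2: processing = 6, completes at 11
  Job 3: processing = 10, completes at 21
  Job 4: processing = 11, completes at 32
  Job 5: processing = 20, completes at 52
Sum of completion times = 121
Average completion time = 121/5 = 24.2

24.2


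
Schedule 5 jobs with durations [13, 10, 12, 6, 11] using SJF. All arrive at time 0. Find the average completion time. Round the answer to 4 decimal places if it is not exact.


SJF order (ascending): [6, 10, 11, 12, 13]
Completion times:
  Job 1: burst=6, C=6
  Job 2: burst=10, C=16
  Job 3: burst=11, C=27
  Job 4: burst=12, C=39
  Job 5: burst=13, C=52
Average completion = 140/5 = 28.0

28.0


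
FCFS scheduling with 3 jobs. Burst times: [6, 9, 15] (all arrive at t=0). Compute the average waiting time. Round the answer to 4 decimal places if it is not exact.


FCFS order (as given): [6, 9, 15]
Waiting times:
  Job 1: wait = 0
  Job 2: wait = 6
  Job 3: wait = 15
Sum of waiting times = 21
Average waiting time = 21/3 = 7.0

7.0


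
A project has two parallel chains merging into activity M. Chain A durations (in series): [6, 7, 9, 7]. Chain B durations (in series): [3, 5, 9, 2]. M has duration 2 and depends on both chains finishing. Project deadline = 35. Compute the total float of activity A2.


Forward pass: ES(A2) = sum of predecessors on chain A = 6
EF = ES + duration = 6 + 7 = 13
Backward pass: LF(M) = deadline = 35; LS(M) = 35 - 2 = 33
LF(A2) = LS(M) - sum(successors on chain A) = 33 - 16 = 17
LS = LF - duration = 17 - 7 = 10
Total float = LS - ES = 10 - 6 = 4

4


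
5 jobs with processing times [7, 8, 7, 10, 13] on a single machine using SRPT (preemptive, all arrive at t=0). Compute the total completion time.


Since all jobs arrive at t=0, SRPT equals SPT ordering.
SPT order: [7, 7, 8, 10, 13]
Completion times:
  Job 1: p=7, C=7
  Job 2: p=7, C=14
  Job 3: p=8, C=22
  Job 4: p=10, C=32
  Job 5: p=13, C=45
Total completion time = 7 + 14 + 22 + 32 + 45 = 120

120


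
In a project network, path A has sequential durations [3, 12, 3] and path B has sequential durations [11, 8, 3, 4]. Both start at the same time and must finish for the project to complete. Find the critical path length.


Path A total = 3 + 12 + 3 = 18
Path B total = 11 + 8 + 3 + 4 = 26
Critical path = longest path = max(18, 26) = 26

26


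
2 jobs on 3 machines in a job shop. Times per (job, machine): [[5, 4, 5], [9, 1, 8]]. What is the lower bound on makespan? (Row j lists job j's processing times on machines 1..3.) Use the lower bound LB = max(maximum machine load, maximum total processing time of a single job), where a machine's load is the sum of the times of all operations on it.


Machine loads:
  Machine 1: 5 + 9 = 14
  Machine 2: 4 + 1 = 5
  Machine 3: 5 + 8 = 13
Max machine load = 14
Job totals:
  Job 1: 14
  Job 2: 18
Max job total = 18
Lower bound = max(14, 18) = 18

18


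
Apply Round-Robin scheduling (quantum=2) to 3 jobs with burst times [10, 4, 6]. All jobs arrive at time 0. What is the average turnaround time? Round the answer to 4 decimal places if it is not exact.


Time quantum = 2
Execution trace:
  J1 runs 2 units, time = 2
  J2 runs 2 units, time = 4
  J3 runs 2 units, time = 6
  J1 runs 2 units, time = 8
  J2 runs 2 units, time = 10
  J3 runs 2 units, time = 12
  J1 runs 2 units, time = 14
  J3 runs 2 units, time = 16
  J1 runs 2 units, time = 18
  J1 runs 2 units, time = 20
Finish times: [20, 10, 16]
Average turnaround = 46/3 = 15.3333

15.3333


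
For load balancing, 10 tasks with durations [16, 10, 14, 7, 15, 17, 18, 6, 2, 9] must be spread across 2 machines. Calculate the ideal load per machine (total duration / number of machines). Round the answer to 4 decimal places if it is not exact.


Total processing time = 16 + 10 + 14 + 7 + 15 + 17 + 18 + 6 + 2 + 9 = 114
Number of machines = 2
Ideal balanced load = 114 / 2 = 57.0

57.0


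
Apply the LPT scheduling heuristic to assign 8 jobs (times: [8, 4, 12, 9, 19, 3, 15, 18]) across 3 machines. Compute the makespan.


Sort jobs in decreasing order (LPT): [19, 18, 15, 12, 9, 8, 4, 3]
Assign each job to the least loaded machine:
  Machine 1: jobs [19, 8, 4], load = 31
  Machine 2: jobs [18, 9, 3], load = 30
  Machine 3: jobs [15, 12], load = 27
Makespan = max load = 31

31


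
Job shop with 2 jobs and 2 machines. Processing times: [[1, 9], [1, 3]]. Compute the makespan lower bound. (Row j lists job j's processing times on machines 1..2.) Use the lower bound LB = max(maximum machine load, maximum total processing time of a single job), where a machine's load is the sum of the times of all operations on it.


Machine loads:
  Machine 1: 1 + 1 = 2
  Machine 2: 9 + 3 = 12
Max machine load = 12
Job totals:
  Job 1: 10
  Job 2: 4
Max job total = 10
Lower bound = max(12, 10) = 12

12


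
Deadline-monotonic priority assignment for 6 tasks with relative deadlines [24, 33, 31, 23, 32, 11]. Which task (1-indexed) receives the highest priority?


Sort tasks by relative deadline (ascending):
  Task 6: deadline = 11
  Task 4: deadline = 23
  Task 1: deadline = 24
  Task 3: deadline = 31
  Task 5: deadline = 32
  Task 2: deadline = 33
Priority order (highest first): [6, 4, 1, 3, 5, 2]
Highest priority task = 6

6


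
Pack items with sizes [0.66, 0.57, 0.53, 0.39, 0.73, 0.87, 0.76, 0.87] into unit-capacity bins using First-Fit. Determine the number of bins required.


Place items sequentially using First-Fit:
  Item 0.66 -> new Bin 1
  Item 0.57 -> new Bin 2
  Item 0.53 -> new Bin 3
  Item 0.39 -> Bin 2 (now 0.96)
  Item 0.73 -> new Bin 4
  Item 0.87 -> new Bin 5
  Item 0.76 -> new Bin 6
  Item 0.87 -> new Bin 7
Total bins used = 7

7


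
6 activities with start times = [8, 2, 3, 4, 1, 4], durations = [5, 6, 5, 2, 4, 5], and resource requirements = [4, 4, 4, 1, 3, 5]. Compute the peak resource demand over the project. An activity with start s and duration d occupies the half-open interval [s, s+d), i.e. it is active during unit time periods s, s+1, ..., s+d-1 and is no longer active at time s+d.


Each activity i is active on [start_i, start_i + duration_i).
Compute total resource usage per time slot:
  t=0: active resources = [], total = 0
  t=1: active resources = [3], total = 3
  t=2: active resources = [4, 3], total = 7
  t=3: active resources = [4, 4, 3], total = 11
  t=4: active resources = [4, 4, 1, 3, 5], total = 17
  t=5: active resources = [4, 4, 1, 5], total = 14
  t=6: active resources = [4, 4, 5], total = 13
  t=7: active resources = [4, 4, 5], total = 13
  t=8: active resources = [4, 5], total = 9
  t=9: active resources = [4], total = 4
  t=10: active resources = [4], total = 4
  t=11: active resources = [4], total = 4
  t=12: active resources = [4], total = 4
Peak resource demand = 17

17


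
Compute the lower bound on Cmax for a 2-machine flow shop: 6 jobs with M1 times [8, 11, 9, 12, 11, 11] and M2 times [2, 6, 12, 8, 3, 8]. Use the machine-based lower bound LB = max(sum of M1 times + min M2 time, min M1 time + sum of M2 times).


LB1 = sum(M1 times) + min(M2 times) = 62 + 2 = 64
LB2 = min(M1 times) + sum(M2 times) = 8 + 39 = 47
Lower bound = max(LB1, LB2) = max(64, 47) = 64

64


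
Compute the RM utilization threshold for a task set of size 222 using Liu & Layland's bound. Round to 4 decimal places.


Compute 2^(1/222) = 1.0031271640
Subtract 1: 1.0031271640 - 1 = 0.0031271640
Multiply by n: 222 * 0.0031271640 = 0.6942304080
Round to 4 dp: 0.6942

0.6942


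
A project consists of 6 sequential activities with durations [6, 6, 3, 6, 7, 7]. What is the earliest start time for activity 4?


Activity 4 starts after activities 1 through 3 complete.
Predecessor durations: [6, 6, 3]
ES = 6 + 6 + 3 = 15

15


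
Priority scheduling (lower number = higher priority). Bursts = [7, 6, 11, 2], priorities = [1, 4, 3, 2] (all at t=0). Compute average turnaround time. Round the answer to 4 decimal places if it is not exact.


Sort by priority (ascending = highest first):
Order: [(1, 7), (2, 2), (3, 11), (4, 6)]
Completion times:
  Priority 1, burst=7, C=7
  Priority 2, burst=2, C=9
  Priority 3, burst=11, C=20
  Priority 4, burst=6, C=26
Average turnaround = 62/4 = 15.5

15.5


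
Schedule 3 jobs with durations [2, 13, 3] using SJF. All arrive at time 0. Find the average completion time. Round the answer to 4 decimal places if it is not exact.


SJF order (ascending): [2, 3, 13]
Completion times:
  Job 1: burst=2, C=2
  Job 2: burst=3, C=5
  Job 3: burst=13, C=18
Average completion = 25/3 = 8.3333

8.3333


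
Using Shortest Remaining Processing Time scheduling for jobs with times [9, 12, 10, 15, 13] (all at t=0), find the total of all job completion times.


Since all jobs arrive at t=0, SRPT equals SPT ordering.
SPT order: [9, 10, 12, 13, 15]
Completion times:
  Job 1: p=9, C=9
  Job 2: p=10, C=19
  Job 3: p=12, C=31
  Job 4: p=13, C=44
  Job 5: p=15, C=59
Total completion time = 9 + 19 + 31 + 44 + 59 = 162

162


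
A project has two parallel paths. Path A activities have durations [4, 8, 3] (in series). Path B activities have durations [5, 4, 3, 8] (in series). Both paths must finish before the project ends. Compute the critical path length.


Path A total = 4 + 8 + 3 = 15
Path B total = 5 + 4 + 3 + 8 = 20
Critical path = longest path = max(15, 20) = 20

20


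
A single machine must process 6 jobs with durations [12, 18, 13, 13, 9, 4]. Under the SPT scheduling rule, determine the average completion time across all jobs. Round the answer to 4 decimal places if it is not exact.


Sort jobs by processing time (SPT order): [4, 9, 12, 13, 13, 18]
Compute completion times sequentially:
  Job 1: processing = 4, completes at 4
  Job 2: processing = 9, completes at 13
  Job 3: processing = 12, completes at 25
  Job 4: processing = 13, completes at 38
  Job 5: processing = 13, completes at 51
  Job 6: processing = 18, completes at 69
Sum of completion times = 200
Average completion time = 200/6 = 33.3333

33.3333


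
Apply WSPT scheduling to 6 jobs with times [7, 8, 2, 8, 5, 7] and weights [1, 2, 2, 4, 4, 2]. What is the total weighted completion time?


Compute p/w ratios and sort ascending (WSPT): [(2, 2), (5, 4), (8, 4), (7, 2), (8, 2), (7, 1)]
Compute weighted completion times:
  Job (p=2,w=2): C=2, w*C=2*2=4
  Job (p=5,w=4): C=7, w*C=4*7=28
  Job (p=8,w=4): C=15, w*C=4*15=60
  Job (p=7,w=2): C=22, w*C=2*22=44
  Job (p=8,w=2): C=30, w*C=2*30=60
  Job (p=7,w=1): C=37, w*C=1*37=37
Total weighted completion time = 233

233


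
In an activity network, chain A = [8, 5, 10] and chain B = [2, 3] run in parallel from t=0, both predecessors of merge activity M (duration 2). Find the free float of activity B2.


ES(B2) = sum of predecessors on chain B = 2
EF(B2) = ES + duration = 2 + 3 = 5
Successor of B2 is M. ES(M) = max(sum(A), sum(B)) = max(23, 5) = 23
Free float = ES(successor) - EF(current) = 23 - 5 = 18

18


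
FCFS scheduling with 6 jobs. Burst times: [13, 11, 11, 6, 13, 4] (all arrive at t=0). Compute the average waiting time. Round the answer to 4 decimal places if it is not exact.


FCFS order (as given): [13, 11, 11, 6, 13, 4]
Waiting times:
  Job 1: wait = 0
  Job 2: wait = 13
  Job 3: wait = 24
  Job 4: wait = 35
  Job 5: wait = 41
  Job 6: wait = 54
Sum of waiting times = 167
Average waiting time = 167/6 = 27.8333

27.8333


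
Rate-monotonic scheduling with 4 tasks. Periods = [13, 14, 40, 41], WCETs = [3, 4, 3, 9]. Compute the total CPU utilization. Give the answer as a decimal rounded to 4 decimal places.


Compute individual utilizations (exact fractions):
  Task 1: C/T = 3/13 (approx. 0.2308)
  Task 2: C/T = 4/14 = 2/7 (approx. 0.2857)
  Task 3: C/T = 3/40 (approx. 0.075)
  Task 4: C/T = 9/41 (approx. 0.2195)
Total utilization U = 3/13 + 2/7 + 3/40 + 9/41 = 121033/149240
Rounded to 4 decimal places: U = 0.8110
RM (Liu & Layland) bound for 4 tasks = 0.756828; compare with U = 121033/149240 (approx. 0.810996)
bound < U <= 1, so the RM sufficient condition is not met (inconclusive; an exact test such as response-time analysis is needed).

0.8110


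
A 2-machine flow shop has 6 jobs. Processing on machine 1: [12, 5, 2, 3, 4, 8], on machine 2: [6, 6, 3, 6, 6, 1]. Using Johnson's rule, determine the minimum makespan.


Apply Johnson's rule:
  Group 1 (a <= b): [(3, 2, 3), (4, 3, 6), (5, 4, 6), (2, 5, 6)]
  Group 2 (a > b): [(1, 12, 6), (6, 8, 1)]
Optimal job order: [3, 4, 5, 2, 1, 6]
Schedule:
  Job 3: M1 done at 2, M2 done at 5
  Job 4: M1 done at 5, M2 done at 11
  Job 5: M1 done at 9, M2 done at 17
  Job 2: M1 done at 14, M2 done at 23
  Job 1: M1 done at 26, M2 done at 32
  Job 6: M1 done at 34, M2 done at 35
Makespan = 35

35


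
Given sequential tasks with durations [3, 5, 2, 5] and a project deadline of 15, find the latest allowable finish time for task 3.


LF(activity 3) = deadline - sum of successor durations
Successors: activities 4 through 4 with durations [5]
Sum of successor durations = 5
LF = 15 - 5 = 10

10


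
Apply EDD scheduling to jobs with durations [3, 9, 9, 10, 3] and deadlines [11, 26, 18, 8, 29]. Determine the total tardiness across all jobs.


Sort by due date (EDD order): [(10, 8), (3, 11), (9, 18), (9, 26), (3, 29)]
Compute completion times and tardiness:
  Job 1: p=10, d=8, C=10, tardiness=max(0,10-8)=2
  Job 2: p=3, d=11, C=13, tardiness=max(0,13-11)=2
  Job 3: p=9, d=18, C=22, tardiness=max(0,22-18)=4
  Job 4: p=9, d=26, C=31, tardiness=max(0,31-26)=5
  Job 5: p=3, d=29, C=34, tardiness=max(0,34-29)=5
Total tardiness = 18

18


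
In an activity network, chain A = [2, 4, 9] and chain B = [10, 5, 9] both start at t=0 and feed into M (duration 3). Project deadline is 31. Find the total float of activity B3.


Forward pass: ES(B3) = sum of predecessors on chain B = 15
EF = ES + duration = 15 + 9 = 24
Backward pass: LF(M) = deadline = 31; LS(M) = 31 - 3 = 28
LF(B3) = LS(M) - sum(successors on chain B) = 28 - 0 = 28
LS = LF - duration = 28 - 9 = 19
Total float = LS - ES = 19 - 15 = 4

4


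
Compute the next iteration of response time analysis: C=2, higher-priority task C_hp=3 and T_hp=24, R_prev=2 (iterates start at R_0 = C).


R_next = C + ceil(R_prev / T_hp) * C_hp
ceil(2 / 24) = ceil(0.0833) = 1
Interference = 1 * 3 = 3
R_next = 2 + 3 = 5

5


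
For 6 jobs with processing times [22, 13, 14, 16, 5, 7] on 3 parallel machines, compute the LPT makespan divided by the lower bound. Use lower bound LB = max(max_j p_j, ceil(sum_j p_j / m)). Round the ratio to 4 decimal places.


LPT order: [22, 16, 14, 13, 7, 5]
Machine loads after assignment: [27, 23, 27]
LPT makespan = 27
Lower bound = max(max_job, ceil(total/3)) = max(22, 26) = 26
Ratio = 27 / 26 = 1.0385

1.0385


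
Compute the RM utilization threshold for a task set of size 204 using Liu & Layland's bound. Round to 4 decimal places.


Compute 2^(1/204) = 1.0034035593
Subtract 1: 1.0034035593 - 1 = 0.0034035593
Multiply by n: 204 * 0.0034035593 = 0.6943260972
Round to 4 dp: 0.6943

0.6943


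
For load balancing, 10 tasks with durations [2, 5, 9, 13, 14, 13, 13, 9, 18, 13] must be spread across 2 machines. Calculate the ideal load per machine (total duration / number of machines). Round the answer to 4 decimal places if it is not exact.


Total processing time = 2 + 5 + 9 + 13 + 14 + 13 + 13 + 9 + 18 + 13 = 109
Number of machines = 2
Ideal balanced load = 109 / 2 = 54.5

54.5


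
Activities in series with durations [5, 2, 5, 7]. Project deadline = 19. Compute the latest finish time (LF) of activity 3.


LF(activity 3) = deadline - sum of successor durations
Successors: activities 4 through 4 with durations [7]
Sum of successor durations = 7
LF = 19 - 7 = 12

12


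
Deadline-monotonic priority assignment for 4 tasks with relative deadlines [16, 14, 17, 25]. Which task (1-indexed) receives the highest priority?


Sort tasks by relative deadline (ascending):
  Task 2: deadline = 14
  Task 1: deadline = 16
  Task 3: deadline = 17
  Task 4: deadline = 25
Priority order (highest first): [2, 1, 3, 4]
Highest priority task = 2

2


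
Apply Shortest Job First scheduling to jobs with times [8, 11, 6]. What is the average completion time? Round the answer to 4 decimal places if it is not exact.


SJF order (ascending): [6, 8, 11]
Completion times:
  Job 1: burst=6, C=6
  Job 2: burst=8, C=14
  Job 3: burst=11, C=25
Average completion = 45/3 = 15.0

15.0


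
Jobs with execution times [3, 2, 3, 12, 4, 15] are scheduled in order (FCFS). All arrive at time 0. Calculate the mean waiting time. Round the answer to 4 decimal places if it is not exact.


FCFS order (as given): [3, 2, 3, 12, 4, 15]
Waiting times:
  Job 1: wait = 0
  Job 2: wait = 3
  Job 3: wait = 5
  Job 4: wait = 8
  Job 5: wait = 20
  Job 6: wait = 24
Sum of waiting times = 60
Average waiting time = 60/6 = 10.0

10.0


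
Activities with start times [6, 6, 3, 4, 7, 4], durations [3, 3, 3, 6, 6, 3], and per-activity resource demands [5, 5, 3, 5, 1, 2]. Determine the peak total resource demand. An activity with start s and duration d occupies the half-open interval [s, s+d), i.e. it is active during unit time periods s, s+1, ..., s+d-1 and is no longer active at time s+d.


Each activity i is active on [start_i, start_i + duration_i).
Compute total resource usage per time slot:
  t=0: active resources = [], total = 0
  t=1: active resources = [], total = 0
  t=2: active resources = [], total = 0
  t=3: active resources = [3], total = 3
  t=4: active resources = [3, 5, 2], total = 10
  t=5: active resources = [3, 5, 2], total = 10
  t=6: active resources = [5, 5, 5, 2], total = 17
  t=7: active resources = [5, 5, 5, 1], total = 16
  t=8: active resources = [5, 5, 5, 1], total = 16
  t=9: active resources = [5, 1], total = 6
  t=10: active resources = [1], total = 1
  t=11: active resources = [1], total = 1
  t=12: active resources = [1], total = 1
Peak resource demand = 17

17


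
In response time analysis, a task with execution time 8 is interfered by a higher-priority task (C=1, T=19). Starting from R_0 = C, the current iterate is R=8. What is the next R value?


R_next = C + ceil(R_prev / T_hp) * C_hp
ceil(8 / 19) = ceil(0.4211) = 1
Interference = 1 * 1 = 1
R_next = 8 + 1 = 9

9


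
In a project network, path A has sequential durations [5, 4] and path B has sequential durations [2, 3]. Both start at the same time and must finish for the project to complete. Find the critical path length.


Path A total = 5 + 4 = 9
Path B total = 2 + 3 = 5
Critical path = longest path = max(9, 5) = 9

9


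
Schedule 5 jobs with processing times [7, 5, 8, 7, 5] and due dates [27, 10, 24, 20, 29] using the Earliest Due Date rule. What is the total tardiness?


Sort by due date (EDD order): [(5, 10), (7, 20), (8, 24), (7, 27), (5, 29)]
Compute completion times and tardiness:
  Job 1: p=5, d=10, C=5, tardiness=max(0,5-10)=0
  Job 2: p=7, d=20, C=12, tardiness=max(0,12-20)=0
  Job 3: p=8, d=24, C=20, tardiness=max(0,20-24)=0
  Job 4: p=7, d=27, C=27, tardiness=max(0,27-27)=0
  Job 5: p=5, d=29, C=32, tardiness=max(0,32-29)=3
Total tardiness = 3

3


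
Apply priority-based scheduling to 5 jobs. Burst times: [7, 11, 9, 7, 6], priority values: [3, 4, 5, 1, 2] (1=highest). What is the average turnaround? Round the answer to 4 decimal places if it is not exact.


Sort by priority (ascending = highest first):
Order: [(1, 7), (2, 6), (3, 7), (4, 11), (5, 9)]
Completion times:
  Priority 1, burst=7, C=7
  Priority 2, burst=6, C=13
  Priority 3, burst=7, C=20
  Priority 4, burst=11, C=31
  Priority 5, burst=9, C=40
Average turnaround = 111/5 = 22.2

22.2


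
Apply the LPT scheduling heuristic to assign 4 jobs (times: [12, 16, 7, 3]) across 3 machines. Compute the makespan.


Sort jobs in decreasing order (LPT): [16, 12, 7, 3]
Assign each job to the least loaded machine:
  Machine 1: jobs [16], load = 16
  Machine 2: jobs [12], load = 12
  Machine 3: jobs [7, 3], load = 10
Makespan = max load = 16

16
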